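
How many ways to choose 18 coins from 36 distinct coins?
C(36,18) = 36!/(18!×18!) = 9075135300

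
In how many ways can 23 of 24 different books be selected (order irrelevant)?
C(24,23) = 24!/(23!×1!) = 24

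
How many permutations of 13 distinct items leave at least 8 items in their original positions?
Exactly j fixed points: C(13,j)·!(13-j); sum over j ≥ 8 (derangement numbers via !m = (m-1)·(!(m-1) + !(m-2)): !0..!5 = 1, 0, 1, 2, 9, 44). Σ_{j=8}^{13} C(13,j)·!(13-j) = C(13,8)·!5 + C(13,9)·!4 + C(13,10)·!3 + C(13,11)·!2 + C(13,12)·!1 + C(13,13)·!0 = 1287·44 + 715·9 + 286·2 + 78·1 + 13·0 + 1·1 = 63714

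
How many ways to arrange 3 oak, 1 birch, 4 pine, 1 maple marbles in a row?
9! / (3! × 1! × 4! × 1!) = 2520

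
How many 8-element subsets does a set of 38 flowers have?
C(38,8) = 38!/(8!×30!) = 48903492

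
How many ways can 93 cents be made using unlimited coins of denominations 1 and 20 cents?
Coefficient of x^93 in 1/(1-x^1) · 1/(1-x^20). Use j coins of 20 for j = 0..⌊93/20⌋ = 4, the rest in 1s: 4 + 1 = 5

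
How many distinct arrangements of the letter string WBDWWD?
6! / (1! × 3! × 2!) = 60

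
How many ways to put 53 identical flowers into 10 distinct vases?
C(53+10-1, 10-1) = C(62, 9) = 20286591270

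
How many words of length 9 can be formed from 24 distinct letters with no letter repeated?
P(24,9) = 24!/(24-9)! = 474467051520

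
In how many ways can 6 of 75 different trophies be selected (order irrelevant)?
C(75,6) = 75!/(6!×69!) = 201359550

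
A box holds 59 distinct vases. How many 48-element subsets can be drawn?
C(59,48) = 59!/(48!×11!) = 279871768995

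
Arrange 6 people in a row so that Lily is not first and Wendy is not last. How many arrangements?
By inclusion-exclusion: 6! - 2×(6-1)! + (6-2)! = 720 - 240 + 24 = 504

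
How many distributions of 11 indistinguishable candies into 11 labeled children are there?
C(11+11-1, 11-1) = C(21, 10) = 352716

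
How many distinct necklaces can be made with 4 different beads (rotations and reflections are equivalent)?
(4-1)!/2 = 6/2 = 3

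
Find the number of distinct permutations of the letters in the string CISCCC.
6! / (1! × 1! × 4!) = 30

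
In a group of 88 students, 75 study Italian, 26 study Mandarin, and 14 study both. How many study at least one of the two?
|A∪B| = |A| + |B| - |A∩B| = 75 + 26 - 14 = 87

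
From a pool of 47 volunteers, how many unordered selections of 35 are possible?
C(47,35) = 47!/(35!×12!) = 52251400851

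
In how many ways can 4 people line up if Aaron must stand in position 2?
Fix one position: (4-1)! = 6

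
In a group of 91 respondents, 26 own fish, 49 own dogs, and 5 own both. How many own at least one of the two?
|A∪B| = |A| + |B| - |A∩B| = 26 + 49 - 5 = 70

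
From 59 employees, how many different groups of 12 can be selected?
C(59,12) = 59!/(12!×47!) = 1119487075980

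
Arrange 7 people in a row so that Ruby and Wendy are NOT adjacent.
Total - adjacent = 7! - (7-1)!×2 = 5040 - 1440 = 3600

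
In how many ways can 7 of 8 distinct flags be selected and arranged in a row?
P(8,7) = 8!/(8-7)! = 40320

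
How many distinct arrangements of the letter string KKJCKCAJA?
9! / (2! × 3! × 2! × 2!) = 7560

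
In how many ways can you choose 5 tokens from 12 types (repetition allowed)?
C(5+12-1, 12-1) = C(16, 11) = 4368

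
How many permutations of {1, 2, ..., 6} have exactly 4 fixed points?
Choose the 4 fixed points C(6,4) = 15, derange the rest: !2 = Σ_{j=0}^{2} (-1)^j·2!/j! = 2 - 2 + 1 = 1. Product = 15 × 1 = 15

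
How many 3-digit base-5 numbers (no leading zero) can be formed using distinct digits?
First digit: 4 choices (nonzero). Then descending: 4 × 4 × 3 = 48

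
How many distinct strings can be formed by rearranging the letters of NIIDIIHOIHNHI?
13! / (2! × 1! × 6! × 3! × 1!) = 720720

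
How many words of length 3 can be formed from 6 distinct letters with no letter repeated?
P(6,3) = 6!/(6-3)! = 120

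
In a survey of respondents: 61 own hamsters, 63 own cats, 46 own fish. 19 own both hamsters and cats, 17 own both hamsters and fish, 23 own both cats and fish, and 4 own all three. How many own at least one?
|A∪B∪C| = 61+63+46-19-17-23+4 = 115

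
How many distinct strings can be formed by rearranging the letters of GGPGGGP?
7! / (5! × 2!) = 21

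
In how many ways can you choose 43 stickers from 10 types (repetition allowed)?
C(43+10-1, 10-1) = C(52, 9) = 3679075400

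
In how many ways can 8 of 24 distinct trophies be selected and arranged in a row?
P(24,8) = 24!/(24-8)! = 29654190720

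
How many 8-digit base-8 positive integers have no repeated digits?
First digit: 7 choices (nonzero). Then descending: 7 × 7 × 6 × 5 × 4 × 3 × 2 × 1 = 35280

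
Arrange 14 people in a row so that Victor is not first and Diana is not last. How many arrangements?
By inclusion-exclusion: 14! - 2×(14-1)! + (14-2)! = 87178291200 - 12454041600 + 479001600 = 75203251200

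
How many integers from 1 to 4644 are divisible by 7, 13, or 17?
⌊4644/7⌋+⌊4644/13⌋+⌊4644/17⌋ - ⌊4644/91⌋-⌊4644/119⌋-⌊4644/221⌋ + ⌊4644/1547⌋ = 663+357+273 - 51-39-21 + 3 = 1185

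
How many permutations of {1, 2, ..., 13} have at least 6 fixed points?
Exactly j fixed points: C(13,j)·!(13-j); sum over j ≥ 6 (derangement numbers via !m = (m-1)·(!(m-1) + !(m-2)): !0..!7 = 1, 0, 1, 2, 9, 44, 265, 1854). Σ_{j=6}^{13} C(13,j)·!(13-j) = C(13,6)·!7 + C(13,7)·!6 + C(13,8)·!5 + C(13,9)·!4 + C(13,10)·!3 + C(13,11)·!2 + C(13,12)·!1 + C(13,13)·!0 = 1716·1854 + 1716·265 + 1287·44 + 715·9 + 286·2 + 78·1 + 13·0 + 1·1 = 3699918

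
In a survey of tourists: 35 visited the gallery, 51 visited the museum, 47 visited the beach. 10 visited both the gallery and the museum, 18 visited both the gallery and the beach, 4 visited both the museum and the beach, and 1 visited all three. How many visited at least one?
|A∪B∪C| = 35+51+47-10-18-4+1 = 102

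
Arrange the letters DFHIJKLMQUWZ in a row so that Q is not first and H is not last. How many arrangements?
By inclusion-exclusion: 12! - 2×(12-1)! + (12-2)! = 479001600 - 79833600 + 3628800 = 402796800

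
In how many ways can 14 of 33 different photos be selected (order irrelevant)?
C(33,14) = 33!/(14!×19!) = 818809200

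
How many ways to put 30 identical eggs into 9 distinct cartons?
C(30+9-1, 9-1) = C(38, 8) = 48903492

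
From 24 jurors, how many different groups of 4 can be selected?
C(24,4) = 24!/(4!×20!) = 10626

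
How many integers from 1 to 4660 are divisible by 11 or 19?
⌊4660/11⌋ + ⌊4660/19⌋ - ⌊4660/209⌋ = 423 + 245 - 22 = 646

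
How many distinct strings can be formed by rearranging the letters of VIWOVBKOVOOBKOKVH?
17! / (3! × 1! × 1! × 2! × 4! × 5! × 1!) = 10291881600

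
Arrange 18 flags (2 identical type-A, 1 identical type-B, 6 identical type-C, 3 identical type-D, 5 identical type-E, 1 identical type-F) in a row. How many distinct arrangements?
18! / (2! × 1! × 6! × 3! × 5! × 1!) = 6175128960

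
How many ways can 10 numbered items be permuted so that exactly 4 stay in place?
Choose the 4 fixed points C(10,4) = 210, derange the rest: !6 = Σ_{j=0}^{6} (-1)^j·6!/j! = 720 - 720 + 360 - 120 + 30 - 6 + 1 = 265. Product = 210 × 265 = 55650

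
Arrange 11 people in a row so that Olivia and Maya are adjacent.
Treat as block: (11-1)! × 2! = 3628800 × 2 = 7257600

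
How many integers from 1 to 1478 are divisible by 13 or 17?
⌊1478/13⌋ + ⌊1478/17⌋ - ⌊1478/221⌋ = 113 + 86 - 6 = 193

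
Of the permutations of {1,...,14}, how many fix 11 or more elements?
Exactly j fixed points: C(14,j)·!(14-j); sum over j ≥ 11 (derangement numbers via !m = (m-1)·(!(m-1) + !(m-2)): !0..!3 = 1, 0, 1, 2). Σ_{j=11}^{14} C(14,j)·!(14-j) = C(14,11)·!3 + C(14,12)·!2 + C(14,13)·!1 + C(14,14)·!0 = 364·2 + 91·1 + 14·0 + 1·1 = 820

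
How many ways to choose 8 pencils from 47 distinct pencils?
C(47,8) = 47!/(8!×39!) = 314457495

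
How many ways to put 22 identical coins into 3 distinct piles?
C(22+3-1, 3-1) = C(24, 2) = 276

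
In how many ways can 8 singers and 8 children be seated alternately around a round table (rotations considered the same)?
Fix one of the singers: (8-1)! ways for the remaining singers, × 8! ways for the children = 5040 × 40320 = 203212800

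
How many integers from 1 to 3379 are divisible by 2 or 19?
⌊3379/2⌋ + ⌊3379/19⌋ - ⌊3379/38⌋ = 1689 + 177 - 88 = 1778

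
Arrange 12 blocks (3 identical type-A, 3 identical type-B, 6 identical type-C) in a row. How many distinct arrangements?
12! / (3! × 3! × 6!) = 18480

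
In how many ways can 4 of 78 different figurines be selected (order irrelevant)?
C(78,4) = 78!/(4!×74!) = 1426425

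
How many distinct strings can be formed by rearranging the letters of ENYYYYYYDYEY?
12! / (2! × 8! × 1! × 1!) = 5940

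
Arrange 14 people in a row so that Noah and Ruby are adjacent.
Treat as block: (14-1)! × 2! = 6227020800 × 2 = 12454041600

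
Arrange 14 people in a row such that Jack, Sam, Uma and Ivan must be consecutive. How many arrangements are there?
Treat the 4 as one block: (14-4+1)! × 4! = 39916800 × 24 = 958003200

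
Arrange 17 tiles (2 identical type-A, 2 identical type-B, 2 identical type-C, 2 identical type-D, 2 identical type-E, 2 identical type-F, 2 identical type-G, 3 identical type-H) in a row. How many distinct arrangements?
17! / (2! × 2! × 2! × 2! × 2! × 2! × 2! × 3!) = 463134672000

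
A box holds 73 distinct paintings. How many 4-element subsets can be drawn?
C(73,4) = 73!/(4!×69!) = 1088430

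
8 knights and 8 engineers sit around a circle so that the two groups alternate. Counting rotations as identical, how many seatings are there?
Fix one of the knights: (8-1)! ways for the remaining knights, × 8! ways for the engineers = 5040 × 40320 = 203212800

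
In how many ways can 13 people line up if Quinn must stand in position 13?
Fix one position: (13-1)! = 479001600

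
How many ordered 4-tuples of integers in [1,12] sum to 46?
Coefficient of x^46 in (x + x² + ... + x^12)^4. By inclusion-exclusion on dice exceeding 12: Σ_j (-1)^j C(4,j)·C(46-1-12j, 3) = C(4,0)·C(45,3) - C(4,1)·C(33,3) + C(4,2)·C(21,3) - C(4,3)·C(9,3) = 1·14190 - 4·5456 + 6·1330 - 4·84 = 10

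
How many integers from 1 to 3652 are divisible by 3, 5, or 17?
⌊3652/3⌋+⌊3652/5⌋+⌊3652/17⌋ - ⌊3652/15⌋-⌊3652/51⌋-⌊3652/85⌋ + ⌊3652/255⌋ = 1217+730+214 - 243-71-42 + 14 = 1819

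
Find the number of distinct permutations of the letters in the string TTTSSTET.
8! / (2! × 5! × 1!) = 168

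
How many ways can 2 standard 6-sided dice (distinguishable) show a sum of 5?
Coefficient of x^5 in (x + x² + ... + x^6)^2. By inclusion-exclusion on dice exceeding 6: Σ_j (-1)^j C(2,j)·C(5-1-6j, 1) = C(2,0)·C(4,1) = 1·4 = 4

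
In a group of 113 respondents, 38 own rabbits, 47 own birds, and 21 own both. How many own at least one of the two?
|A∪B| = |A| + |B| - |A∩B| = 38 + 47 - 21 = 64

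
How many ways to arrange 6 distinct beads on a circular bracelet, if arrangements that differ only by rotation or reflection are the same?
(6-1)!/2 = 120/2 = 60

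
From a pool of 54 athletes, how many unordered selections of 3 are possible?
C(54,3) = 54!/(3!×51!) = 24804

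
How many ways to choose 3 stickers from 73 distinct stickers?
C(73,3) = 73!/(3!×70!) = 62196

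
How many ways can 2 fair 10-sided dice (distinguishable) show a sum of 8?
Coefficient of x^8 in (x + x² + ... + x^10)^2. By inclusion-exclusion on dice exceeding 10: Σ_j (-1)^j C(2,j)·C(8-1-10j, 1) = C(2,0)·C(7,1) = 1·7 = 7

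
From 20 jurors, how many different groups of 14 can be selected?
C(20,14) = 20!/(14!×6!) = 38760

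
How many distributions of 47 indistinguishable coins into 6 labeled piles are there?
C(47+6-1, 6-1) = C(52, 5) = 2598960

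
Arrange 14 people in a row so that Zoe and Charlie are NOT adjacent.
Total - adjacent = 14! - (14-1)!×2 = 87178291200 - 12454041600 = 74724249600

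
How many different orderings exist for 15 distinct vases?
15! = 1307674368000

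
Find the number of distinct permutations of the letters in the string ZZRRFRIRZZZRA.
13! / (1! × 5! × 1! × 1! × 5!) = 432432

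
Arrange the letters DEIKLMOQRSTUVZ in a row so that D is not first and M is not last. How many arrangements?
By inclusion-exclusion: 14! - 2×(14-1)! + (14-2)! = 87178291200 - 12454041600 + 479001600 = 75203251200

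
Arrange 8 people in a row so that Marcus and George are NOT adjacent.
Total - adjacent = 8! - (8-1)!×2 = 40320 - 10080 = 30240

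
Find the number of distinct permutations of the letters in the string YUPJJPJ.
7! / (2! × 1! × 1! × 3!) = 420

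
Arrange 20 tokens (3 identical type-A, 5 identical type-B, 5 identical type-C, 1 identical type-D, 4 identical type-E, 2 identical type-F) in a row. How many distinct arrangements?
20! / (3! × 5! × 5! × 1! × 4! × 2!) = 586637251200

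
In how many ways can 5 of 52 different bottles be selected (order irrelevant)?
C(52,5) = 52!/(5!×47!) = 2598960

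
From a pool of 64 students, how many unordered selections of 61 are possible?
C(64,61) = 64!/(61!×3!) = 41664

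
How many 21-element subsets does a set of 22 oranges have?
C(22,21) = 22!/(21!×1!) = 22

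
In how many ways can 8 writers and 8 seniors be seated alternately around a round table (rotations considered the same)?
Fix one of the writers: (8-1)! ways for the remaining writers, × 8! ways for the seniors = 5040 × 40320 = 203212800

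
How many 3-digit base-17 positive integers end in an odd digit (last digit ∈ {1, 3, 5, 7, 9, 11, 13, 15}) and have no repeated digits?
Last∈{1,3,5,7,9,11,13,15}. Last=0: 0. Last nonzero: 8×15×P(15,1) = 1800. Total = 1800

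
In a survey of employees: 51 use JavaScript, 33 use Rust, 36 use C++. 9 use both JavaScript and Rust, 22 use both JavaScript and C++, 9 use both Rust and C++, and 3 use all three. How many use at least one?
|A∪B∪C| = 51+33+36-9-22-9+3 = 83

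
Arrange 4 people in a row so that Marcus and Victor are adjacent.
Treat as block: (4-1)! × 2! = 6 × 2 = 12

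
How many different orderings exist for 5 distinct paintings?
5! = 120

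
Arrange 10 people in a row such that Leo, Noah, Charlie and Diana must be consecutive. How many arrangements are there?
Treat the 4 as one block: (10-4+1)! × 4! = 5040 × 24 = 120960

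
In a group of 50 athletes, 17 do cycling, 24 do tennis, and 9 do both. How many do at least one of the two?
|A∪B| = |A| + |B| - |A∩B| = 17 + 24 - 9 = 32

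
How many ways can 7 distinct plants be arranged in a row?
7! = 5040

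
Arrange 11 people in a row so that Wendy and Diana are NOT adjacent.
Total - adjacent = 11! - (11-1)!×2 = 39916800 - 7257600 = 32659200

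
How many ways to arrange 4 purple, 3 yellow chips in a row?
7! / (4! × 3!) = 35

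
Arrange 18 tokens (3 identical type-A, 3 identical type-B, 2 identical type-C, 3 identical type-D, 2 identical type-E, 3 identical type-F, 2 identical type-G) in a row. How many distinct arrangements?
18! / (3! × 3! × 2! × 3! × 2! × 3! × 2!) = 617512896000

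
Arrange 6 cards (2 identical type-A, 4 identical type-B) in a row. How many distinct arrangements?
6! / (2! × 4!) = 15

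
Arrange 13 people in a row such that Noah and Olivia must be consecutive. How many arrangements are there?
Treat the 2 as one block: (13-2+1)! × 2! = 479001600 × 2 = 958003200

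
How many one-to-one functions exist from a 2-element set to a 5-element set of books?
P(5,2) = 5!/(5-2)! = 20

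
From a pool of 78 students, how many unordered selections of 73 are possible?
C(78,73) = 78!/(73!×5!) = 21111090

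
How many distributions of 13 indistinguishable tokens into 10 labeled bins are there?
C(13+10-1, 10-1) = C(22, 9) = 497420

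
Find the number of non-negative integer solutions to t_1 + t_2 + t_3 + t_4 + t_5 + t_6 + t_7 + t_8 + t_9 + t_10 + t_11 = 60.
C(60+11-1, 11-1) = C(70, 10) = 396704524216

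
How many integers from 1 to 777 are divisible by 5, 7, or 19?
⌊777/5⌋+⌊777/7⌋+⌊777/19⌋ - ⌊777/35⌋-⌊777/95⌋-⌊777/133⌋ + ⌊777/665⌋ = 155+111+40 - 22-8-5 + 1 = 272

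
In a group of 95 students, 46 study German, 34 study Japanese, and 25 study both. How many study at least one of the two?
|A∪B| = |A| + |B| - |A∩B| = 46 + 34 - 25 = 55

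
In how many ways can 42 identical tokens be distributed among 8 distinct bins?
C(42+8-1, 8-1) = C(49, 7) = 85900584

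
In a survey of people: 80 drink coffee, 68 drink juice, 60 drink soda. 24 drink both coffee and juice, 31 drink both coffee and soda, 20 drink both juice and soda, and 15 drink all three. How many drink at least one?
|A∪B∪C| = 80+68+60-24-31-20+15 = 148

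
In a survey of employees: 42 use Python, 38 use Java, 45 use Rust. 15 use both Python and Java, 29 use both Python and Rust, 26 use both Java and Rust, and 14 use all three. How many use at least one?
|A∪B∪C| = 42+38+45-15-29-26+14 = 69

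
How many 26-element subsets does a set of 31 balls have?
C(31,26) = 31!/(26!×5!) = 169911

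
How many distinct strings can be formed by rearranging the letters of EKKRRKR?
7! / (3! × 3! × 1!) = 140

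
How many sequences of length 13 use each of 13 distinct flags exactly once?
13! = 6227020800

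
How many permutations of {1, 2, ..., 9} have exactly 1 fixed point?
Choose the 1 fixed point C(9,1) = 9, derange the rest: !8 = Σ_{j=0}^{8} (-1)^j·8!/j! = 40320 - 40320 + 20160 - 6720 + 1680 - 336 + 56 - 8 + 1 = 14833. Product = 9 × 14833 = 133497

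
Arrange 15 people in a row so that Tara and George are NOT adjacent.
Total - adjacent = 15! - (15-1)!×2 = 1307674368000 - 174356582400 = 1133317785600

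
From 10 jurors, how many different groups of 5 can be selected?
C(10,5) = 10!/(5!×5!) = 252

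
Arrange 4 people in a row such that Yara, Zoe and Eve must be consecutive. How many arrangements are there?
Treat the 3 as one block: (4-3+1)! × 3! = 2 × 6 = 12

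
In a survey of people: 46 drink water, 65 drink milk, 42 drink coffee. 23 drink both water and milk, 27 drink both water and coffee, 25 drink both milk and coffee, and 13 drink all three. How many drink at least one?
|A∪B∪C| = 46+65+42-23-27-25+13 = 91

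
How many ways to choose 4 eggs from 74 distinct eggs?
C(74,4) = 74!/(4!×70!) = 1150626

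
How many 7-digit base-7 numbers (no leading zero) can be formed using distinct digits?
First digit: 6 choices (nonzero). Then descending: 6 × 6 × 5 × 4 × 3 × 2 × 1 = 4320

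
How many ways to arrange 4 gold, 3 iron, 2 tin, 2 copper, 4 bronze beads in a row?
15! / (4! × 3! × 2! × 2! × 4!) = 94594500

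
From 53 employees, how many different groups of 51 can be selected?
C(53,51) = 53!/(51!×2!) = 1378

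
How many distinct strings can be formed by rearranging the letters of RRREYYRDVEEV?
12! / (2! × 3! × 2! × 1! × 4!) = 831600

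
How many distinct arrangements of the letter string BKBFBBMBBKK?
11! / (1! × 1! × 6! × 3!) = 9240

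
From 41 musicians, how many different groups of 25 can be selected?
C(41,25) = 41!/(25!×16!) = 103077446706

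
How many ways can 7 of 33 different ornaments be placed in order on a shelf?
P(33,7) = 33!/(33-7)! = 21531121920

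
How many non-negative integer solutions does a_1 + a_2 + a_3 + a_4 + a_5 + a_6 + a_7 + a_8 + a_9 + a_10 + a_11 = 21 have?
C(21+11-1, 11-1) = C(31, 10) = 44352165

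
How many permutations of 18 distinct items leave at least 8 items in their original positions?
Exactly j fixed points: C(18,j)·!(18-j); sum over j ≥ 8 (derangement numbers via !m = (m-1)·(!(m-1) + !(m-2)): !0..!10 = 1, 0, 1, 2, 9, 44, 265, 1854, 14833, 133496, 1334961). Σ_{j=8}^{18} C(18,j)·!(18-j) = C(18,8)·!10 + C(18,9)·!9 + C(18,10)·!8 + C(18,11)·!7 + C(18,12)·!6 + C(18,13)·!5 + C(18,14)·!4 + C(18,15)·!3 + C(18,16)·!2 + C(18,17)·!1 + C(18,18)·!0 = 43758·1334961 + 48620·133496 + 43758·14833 + 31824·1854 + 18564·265 + 8568·44 + 3060·9 + 816·2 + 153·1 + 18·0 + 1·1 = 65619188846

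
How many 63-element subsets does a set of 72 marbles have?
C(72,63) = 72!/(63!×9!) = 85113005120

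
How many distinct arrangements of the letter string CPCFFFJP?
8! / (2! × 1! × 2! × 3!) = 1680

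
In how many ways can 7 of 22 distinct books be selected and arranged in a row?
P(22,7) = 22!/(22-7)! = 859541760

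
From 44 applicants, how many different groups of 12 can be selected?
C(44,12) = 44!/(12!×32!) = 21090682613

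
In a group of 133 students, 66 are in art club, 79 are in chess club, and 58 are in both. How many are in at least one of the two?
|A∪B| = |A| + |B| - |A∩B| = 66 + 79 - 58 = 87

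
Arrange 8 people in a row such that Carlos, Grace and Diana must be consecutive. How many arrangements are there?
Treat the 3 as one block: (8-3+1)! × 3! = 720 × 6 = 4320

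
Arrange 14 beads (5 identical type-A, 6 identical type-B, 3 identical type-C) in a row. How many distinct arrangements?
14! / (5! × 6! × 3!) = 168168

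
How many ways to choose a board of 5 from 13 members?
C(13,5) = 13!/(5!×8!) = 1287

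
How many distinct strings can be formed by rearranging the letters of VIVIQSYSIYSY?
12! / (3! × 3! × 1! × 3! × 2!) = 1108800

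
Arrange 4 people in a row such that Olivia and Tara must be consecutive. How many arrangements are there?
Treat the 2 as one block: (4-2+1)! × 2! = 6 × 2 = 12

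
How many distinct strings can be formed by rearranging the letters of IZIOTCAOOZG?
11! / (2! × 1! × 1! × 1! × 1! × 2! × 3!) = 1663200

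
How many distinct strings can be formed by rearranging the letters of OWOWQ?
5! / (2! × 2! × 1!) = 30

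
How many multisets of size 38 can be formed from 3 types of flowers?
C(38+3-1, 3-1) = C(40, 2) = 780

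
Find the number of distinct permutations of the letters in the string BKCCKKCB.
8! / (3! × 2! × 3!) = 560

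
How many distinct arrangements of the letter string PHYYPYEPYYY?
11! / (3! × 1! × 1! × 6!) = 9240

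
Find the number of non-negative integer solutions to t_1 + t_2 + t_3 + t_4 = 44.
C(44+4-1, 4-1) = C(47, 3) = 16215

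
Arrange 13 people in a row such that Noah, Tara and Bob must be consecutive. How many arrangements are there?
Treat the 3 as one block: (13-3+1)! × 3! = 39916800 × 6 = 239500800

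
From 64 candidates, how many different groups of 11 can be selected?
C(64,11) = 64!/(11!×53!) = 743595781824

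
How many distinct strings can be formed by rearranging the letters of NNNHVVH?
7! / (3! × 2! × 2!) = 210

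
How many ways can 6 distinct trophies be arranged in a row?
6! = 720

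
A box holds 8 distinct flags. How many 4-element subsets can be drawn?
C(8,4) = 8!/(4!×4!) = 70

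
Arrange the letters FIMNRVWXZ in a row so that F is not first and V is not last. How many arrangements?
By inclusion-exclusion: 9! - 2×(9-1)! + (9-2)! = 362880 - 80640 + 5040 = 287280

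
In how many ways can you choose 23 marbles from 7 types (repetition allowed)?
C(23+7-1, 7-1) = C(29, 6) = 475020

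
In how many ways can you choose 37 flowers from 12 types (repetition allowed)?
C(37+12-1, 12-1) = C(48, 11) = 22595200368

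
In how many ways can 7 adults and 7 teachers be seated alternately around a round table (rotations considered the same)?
Fix one of the adults: (7-1)! ways for the remaining adults, × 7! ways for the teachers = 720 × 5040 = 3628800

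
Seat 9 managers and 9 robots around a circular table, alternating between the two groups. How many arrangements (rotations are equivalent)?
Fix one of the managers: (9-1)! ways for the remaining managers, × 9! ways for the robots = 40320 × 362880 = 14631321600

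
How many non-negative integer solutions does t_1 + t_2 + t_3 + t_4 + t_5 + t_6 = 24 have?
C(24+6-1, 6-1) = C(29, 5) = 118755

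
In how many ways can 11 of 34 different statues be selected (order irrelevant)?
C(34,11) = 34!/(11!×23!) = 286097760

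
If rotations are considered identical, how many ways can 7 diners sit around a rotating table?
Circular: fix one position, arrange the rest. (7-1)! = 720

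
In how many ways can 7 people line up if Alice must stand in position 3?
Fix one position: (7-1)! = 720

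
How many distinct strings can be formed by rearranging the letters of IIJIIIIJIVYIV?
13! / (2! × 2! × 8! × 1!) = 38610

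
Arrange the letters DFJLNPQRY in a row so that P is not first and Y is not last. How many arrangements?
By inclusion-exclusion: 9! - 2×(9-1)! + (9-2)! = 362880 - 80640 + 5040 = 287280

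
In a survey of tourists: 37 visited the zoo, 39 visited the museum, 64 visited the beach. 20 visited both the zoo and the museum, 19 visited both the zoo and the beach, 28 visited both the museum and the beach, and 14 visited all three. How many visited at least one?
|A∪B∪C| = 37+39+64-20-19-28+14 = 87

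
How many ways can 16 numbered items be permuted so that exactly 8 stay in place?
Choose the 8 fixed points C(16,8) = 12870, derange the rest: !8 = Σ_{j=0}^{8} (-1)^j·8!/j! = 40320 - 40320 + 20160 - 6720 + 1680 - 336 + 56 - 8 + 1 = 14833. Product = 12870 × 14833 = 190900710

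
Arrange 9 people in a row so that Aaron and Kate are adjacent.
Treat as block: (9-1)! × 2! = 40320 × 2 = 80640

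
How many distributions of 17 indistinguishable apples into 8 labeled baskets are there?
C(17+8-1, 8-1) = C(24, 7) = 346104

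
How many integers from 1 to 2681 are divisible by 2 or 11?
⌊2681/2⌋ + ⌊2681/11⌋ - ⌊2681/22⌋ = 1340 + 243 - 121 = 1462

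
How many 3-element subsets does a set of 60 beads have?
C(60,3) = 60!/(3!×57!) = 34220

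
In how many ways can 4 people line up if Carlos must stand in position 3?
Fix one position: (4-1)! = 6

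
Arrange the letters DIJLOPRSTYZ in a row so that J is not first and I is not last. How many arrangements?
By inclusion-exclusion: 11! - 2×(11-1)! + (11-2)! = 39916800 - 7257600 + 362880 = 33022080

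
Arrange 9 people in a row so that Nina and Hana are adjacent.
Treat as block: (9-1)! × 2! = 40320 × 2 = 80640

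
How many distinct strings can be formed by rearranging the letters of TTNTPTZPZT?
10! / (5! × 2! × 1! × 2!) = 7560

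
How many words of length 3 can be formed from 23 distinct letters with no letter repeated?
P(23,3) = 23!/(23-3)! = 10626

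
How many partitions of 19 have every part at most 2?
Let r_j(i) = number of partitions of i into parts ≤ j, for i = 0..19. r_1(i) = 1 for all i; r_j(i) = r_{j-1}(i) + r_j(i-j). Rows j = 2..2: ≤2: 1 1 2 2 3 3 4 4 5 5 6 6 7 7 8 8 9 9 10 10. r_2(19) = 10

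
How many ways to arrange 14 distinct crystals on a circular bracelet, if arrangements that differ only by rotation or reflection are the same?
(14-1)!/2 = 6227020800/2 = 3113510400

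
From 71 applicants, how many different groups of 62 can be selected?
C(71,62) = 71!/(62!×9!) = 74473879480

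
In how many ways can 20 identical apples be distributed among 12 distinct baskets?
C(20+12-1, 12-1) = C(31, 11) = 84672315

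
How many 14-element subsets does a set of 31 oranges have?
C(31,14) = 31!/(14!×17!) = 265182525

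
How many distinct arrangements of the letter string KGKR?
4! / (2! × 1! × 1!) = 12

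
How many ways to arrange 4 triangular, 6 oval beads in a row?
10! / (4! × 6!) = 210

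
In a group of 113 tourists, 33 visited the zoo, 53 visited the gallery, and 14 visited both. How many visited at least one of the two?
|A∪B| = |A| + |B| - |A∩B| = 33 + 53 - 14 = 72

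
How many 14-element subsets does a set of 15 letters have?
C(15,14) = 15!/(14!×1!) = 15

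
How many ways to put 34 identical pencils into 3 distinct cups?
C(34+3-1, 3-1) = C(36, 2) = 630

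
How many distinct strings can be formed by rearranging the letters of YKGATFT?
7! / (1! × 1! × 1! × 1! × 1! × 2!) = 2520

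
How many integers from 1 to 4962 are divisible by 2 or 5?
⌊4962/2⌋ + ⌊4962/5⌋ - ⌊4962/10⌋ = 2481 + 992 - 496 = 2977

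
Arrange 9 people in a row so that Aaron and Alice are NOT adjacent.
Total - adjacent = 9! - (9-1)!×2 = 362880 - 80640 = 282240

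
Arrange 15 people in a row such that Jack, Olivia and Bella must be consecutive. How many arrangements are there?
Treat the 3 as one block: (15-3+1)! × 3! = 6227020800 × 6 = 37362124800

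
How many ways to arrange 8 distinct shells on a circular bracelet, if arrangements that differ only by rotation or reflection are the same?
(8-1)!/2 = 5040/2 = 2520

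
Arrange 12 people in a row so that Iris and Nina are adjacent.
Treat as block: (12-1)! × 2! = 39916800 × 2 = 79833600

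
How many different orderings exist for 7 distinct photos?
7! = 5040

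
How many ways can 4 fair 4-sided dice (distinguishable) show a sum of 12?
Coefficient of x^12 in (x + x² + ... + x^4)^4. By inclusion-exclusion on dice exceeding 4: Σ_j (-1)^j C(4,j)·C(12-1-4j, 3) = C(4,0)·C(11,3) - C(4,1)·C(7,3) + C(4,2)·C(3,3) = 1·165 - 4·35 + 6·1 = 31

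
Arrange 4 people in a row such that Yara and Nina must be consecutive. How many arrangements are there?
Treat the 2 as one block: (4-2+1)! × 2! = 6 × 2 = 12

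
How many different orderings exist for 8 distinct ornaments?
8! = 40320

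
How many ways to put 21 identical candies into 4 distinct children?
C(21+4-1, 4-1) = C(24, 3) = 2024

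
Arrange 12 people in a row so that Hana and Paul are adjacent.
Treat as block: (12-1)! × 2! = 39916800 × 2 = 79833600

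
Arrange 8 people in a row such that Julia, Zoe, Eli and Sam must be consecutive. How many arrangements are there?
Treat the 4 as one block: (8-4+1)! × 4! = 120 × 24 = 2880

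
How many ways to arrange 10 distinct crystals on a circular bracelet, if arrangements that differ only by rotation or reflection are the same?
(10-1)!/2 = 362880/2 = 181440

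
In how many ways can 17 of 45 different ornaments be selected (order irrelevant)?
C(45,17) = 45!/(17!×28!) = 1103068603890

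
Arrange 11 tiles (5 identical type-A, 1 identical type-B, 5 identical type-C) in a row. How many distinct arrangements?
11! / (5! × 1! × 5!) = 2772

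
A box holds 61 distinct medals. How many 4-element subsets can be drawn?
C(61,4) = 61!/(4!×57!) = 521855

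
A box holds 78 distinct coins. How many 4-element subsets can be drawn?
C(78,4) = 78!/(4!×74!) = 1426425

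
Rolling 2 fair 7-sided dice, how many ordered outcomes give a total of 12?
Coefficient of x^12 in (x + x² + ... + x^7)^2. By inclusion-exclusion on dice exceeding 7: Σ_j (-1)^j C(2,j)·C(12-1-7j, 1) = C(2,0)·C(11,1) - C(2,1)·C(4,1) = 1·11 - 2·4 = 3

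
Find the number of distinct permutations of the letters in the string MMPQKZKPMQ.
10! / (3! × 2! × 2! × 1! × 2!) = 75600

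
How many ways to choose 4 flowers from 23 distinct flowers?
C(23,4) = 23!/(4!×19!) = 8855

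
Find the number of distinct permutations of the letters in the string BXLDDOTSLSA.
11! / (1! × 1! × 1! × 2! × 2! × 2! × 1! × 1!) = 4989600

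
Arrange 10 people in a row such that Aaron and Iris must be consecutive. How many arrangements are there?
Treat the 2 as one block: (10-2+1)! × 2! = 362880 × 2 = 725760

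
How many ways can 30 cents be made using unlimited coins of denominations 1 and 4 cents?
Coefficient of x^30 in 1/(1-x^1) · 1/(1-x^4). Use j coins of 4 for j = 0..⌊30/4⌋ = 7, the rest in 1s: 7 + 1 = 8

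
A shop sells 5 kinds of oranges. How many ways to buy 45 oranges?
C(45+5-1, 5-1) = C(49, 4) = 211876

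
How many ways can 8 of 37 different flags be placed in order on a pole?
P(37,8) = 37!/(37-8)! = 1556675366400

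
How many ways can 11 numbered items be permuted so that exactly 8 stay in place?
Choose the 8 fixed points C(11,8) = 165, derange the rest: !3 = Σ_{j=0}^{3} (-1)^j·3!/j! = 6 - 6 + 3 - 1 = 2. Product = 165 × 2 = 330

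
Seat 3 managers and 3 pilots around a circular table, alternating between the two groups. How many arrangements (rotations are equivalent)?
Fix one of the managers: (3-1)! ways for the remaining managers, × 3! ways for the pilots = 2 × 6 = 12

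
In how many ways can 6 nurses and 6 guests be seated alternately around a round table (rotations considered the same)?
Fix one of the nurses: (6-1)! ways for the remaining nurses, × 6! ways for the guests = 120 × 720 = 86400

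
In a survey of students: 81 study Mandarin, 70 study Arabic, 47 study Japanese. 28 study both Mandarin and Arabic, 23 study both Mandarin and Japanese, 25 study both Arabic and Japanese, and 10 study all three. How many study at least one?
|A∪B∪C| = 81+70+47-28-23-25+10 = 132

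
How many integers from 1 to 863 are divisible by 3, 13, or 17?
⌊863/3⌋+⌊863/13⌋+⌊863/17⌋ - ⌊863/39⌋-⌊863/51⌋-⌊863/221⌋ + ⌊863/663⌋ = 287+66+50 - 22-16-3 + 1 = 363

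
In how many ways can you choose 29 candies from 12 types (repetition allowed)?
C(29+12-1, 12-1) = C(40, 11) = 2311801440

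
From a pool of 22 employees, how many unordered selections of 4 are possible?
C(22,4) = 22!/(4!×18!) = 7315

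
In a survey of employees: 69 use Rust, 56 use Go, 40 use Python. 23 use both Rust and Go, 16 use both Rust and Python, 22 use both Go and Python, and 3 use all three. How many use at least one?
|A∪B∪C| = 69+56+40-23-16-22+3 = 107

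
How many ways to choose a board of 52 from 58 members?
C(58,52) = 58!/(52!×6!) = 40475358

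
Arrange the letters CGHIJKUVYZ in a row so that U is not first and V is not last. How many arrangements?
By inclusion-exclusion: 10! - 2×(10-1)! + (10-2)! = 3628800 - 725760 + 40320 = 2943360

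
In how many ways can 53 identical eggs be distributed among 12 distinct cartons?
C(53+12-1, 12-1) = C(64, 11) = 743595781824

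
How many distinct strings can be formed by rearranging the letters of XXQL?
4! / (1! × 1! × 2!) = 12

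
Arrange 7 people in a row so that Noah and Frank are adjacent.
Treat as block: (7-1)! × 2! = 720 × 2 = 1440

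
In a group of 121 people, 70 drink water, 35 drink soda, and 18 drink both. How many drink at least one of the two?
|A∪B| = |A| + |B| - |A∩B| = 70 + 35 - 18 = 87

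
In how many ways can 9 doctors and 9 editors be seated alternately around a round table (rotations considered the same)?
Fix one of the doctors: (9-1)! ways for the remaining doctors, × 9! ways for the editors = 40320 × 362880 = 14631321600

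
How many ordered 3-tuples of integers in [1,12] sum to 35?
Coefficient of x^35 in (x + x² + ... + x^12)^3. By inclusion-exclusion on dice exceeding 12: Σ_j (-1)^j C(3,j)·C(35-1-12j, 2) = C(3,0)·C(34,2) - C(3,1)·C(22,2) + C(3,2)·C(10,2) = 1·561 - 3·231 + 3·45 = 3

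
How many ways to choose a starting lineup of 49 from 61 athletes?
C(61,49) = 61!/(49!×12!) = 1742058970275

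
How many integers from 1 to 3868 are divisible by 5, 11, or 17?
⌊3868/5⌋+⌊3868/11⌋+⌊3868/17⌋ - ⌊3868/55⌋-⌊3868/85⌋-⌊3868/187⌋ + ⌊3868/935⌋ = 773+351+227 - 70-45-20 + 4 = 1220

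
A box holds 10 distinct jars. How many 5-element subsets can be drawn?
C(10,5) = 10!/(5!×5!) = 252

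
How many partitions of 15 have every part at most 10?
Let r_j(i) = number of partitions of i into parts ≤ j, for i = 0..15. r_1(i) = 1 for all i; r_j(i) = r_{j-1}(i) + r_j(i-j). Rows j = 2..10: ≤2: 1 1 2 2 3 3 4 4 5 5 6 6 7 7 8 8; ≤3: 1 1 2 3 4 5 7 8 10 12 14 16 19 21 24 27; ≤4: 1 1 2 3 5 6 9 11 15 18 23 27 34 39 47 54; ≤5: 1 1 2 3 5 7 10 13 18 23 30 37 47 57 70 84; ≤6: 1 1 2 3 5 7 11 14 20 26 35 44 58 71 90 110; ≤7: 1 1 2 3 5 7 11 15 21 28 38 49 65 82 105 131; ≤8: 1 1 2 3 5 7 11 15 22 29 40 52 70 89 116 146; ≤9: 1 1 2 3 5 7 11 15 22 30 41 54 73 94 123 157; ≤10: 1 1 2 3 5 7 11 15 22 30 42 55 75 97 128 164. r_10(15) = 164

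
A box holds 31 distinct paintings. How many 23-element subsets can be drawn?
C(31,23) = 31!/(23!×8!) = 7888725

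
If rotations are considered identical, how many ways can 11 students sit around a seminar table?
Circular: fix one position, arrange the rest. (11-1)! = 3628800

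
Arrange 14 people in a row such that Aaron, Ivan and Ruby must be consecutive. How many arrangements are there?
Treat the 3 as one block: (14-3+1)! × 3! = 479001600 × 6 = 2874009600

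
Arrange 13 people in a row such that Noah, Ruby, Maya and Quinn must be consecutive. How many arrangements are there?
Treat the 4 as one block: (13-4+1)! × 4! = 3628800 × 24 = 87091200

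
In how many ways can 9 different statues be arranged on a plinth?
9! = 362880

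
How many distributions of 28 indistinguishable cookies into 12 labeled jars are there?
C(28+12-1, 12-1) = C(39, 11) = 1676056044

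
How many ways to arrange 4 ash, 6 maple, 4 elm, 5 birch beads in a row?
19! / (4! × 6! × 4! × 5!) = 2444321880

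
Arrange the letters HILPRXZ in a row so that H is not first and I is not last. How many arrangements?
By inclusion-exclusion: 7! - 2×(7-1)! + (7-2)! = 5040 - 1440 + 120 = 3720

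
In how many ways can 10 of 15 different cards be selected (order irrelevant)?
C(15,10) = 15!/(10!×5!) = 3003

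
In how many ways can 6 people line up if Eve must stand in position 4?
Fix one position: (6-1)! = 120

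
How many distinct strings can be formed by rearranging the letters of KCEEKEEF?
8! / (4! × 2! × 1! × 1!) = 840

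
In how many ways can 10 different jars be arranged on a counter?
10! = 3628800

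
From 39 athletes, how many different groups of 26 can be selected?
C(39,26) = 39!/(26!×13!) = 8122425444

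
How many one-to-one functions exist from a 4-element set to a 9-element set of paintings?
P(9,4) = 9!/(9-4)! = 3024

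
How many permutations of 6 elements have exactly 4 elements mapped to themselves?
Choose the 4 fixed points C(6,4) = 15, derange the rest: !2 = Σ_{j=0}^{2} (-1)^j·2!/j! = 2 - 2 + 1 = 1. Product = 15 × 1 = 15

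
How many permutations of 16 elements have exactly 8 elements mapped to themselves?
Choose the 8 fixed points C(16,8) = 12870, derange the rest: !8 = Σ_{j=0}^{8} (-1)^j·8!/j! = 40320 - 40320 + 20160 - 6720 + 1680 - 336 + 56 - 8 + 1 = 14833. Product = 12870 × 14833 = 190900710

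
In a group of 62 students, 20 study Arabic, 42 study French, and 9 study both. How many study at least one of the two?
|A∪B| = |A| + |B| - |A∩B| = 20 + 42 - 9 = 53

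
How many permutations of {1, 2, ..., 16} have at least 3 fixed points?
Exactly j fixed points: C(16,j)·!(16-j); sum over j ≥ 3 (derangement numbers via !m = (m-1)·(!(m-1) + !(m-2)): !0..!13 = 1, 0, 1, 2, 9, 44, 265, 1854, 14833, 133496, 1334961, 14684570, 176214841, 2290792932). Σ_{j=3}^{16} C(16,j)·!(16-j) = C(16,3)·!13 + C(16,4)·!12 + C(16,5)·!11 + C(16,6)·!10 + C(16,7)·!9 + C(16,8)·!8 + C(16,9)·!7 + C(16,10)·!6 + C(16,11)·!5 + C(16,12)·!4 + C(16,13)·!3 + C(16,14)·!2 + C(16,15)·!1 + C(16,16)·!0 = 560·2290792932 + 1820·176214841 + 4368·14684570 + 8008·1334961 + 11440·133496 + 12870·14833 + 11440·1854 + 8008·265 + 4368·44 + 1820·9 + 560·2 + 120·1 + 16·0 + 1·1 = 1680129258631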